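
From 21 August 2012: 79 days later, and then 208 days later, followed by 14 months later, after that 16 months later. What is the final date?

December 4, 2015

Advancing 79 days from August 21, 2012:
August has 31 days, so 31 − 21 = 10 days remain after August 21, 2012; 79 − 10 = 69 left.
September 2012 has 30 days: 69 − 30 = 39 left.
October 2012 has 31 days: 39 − 31 = 8 left.
8 days into November 2012 → November 8, 2012.
Advancing 208 days from November 8, 2012:
November has 30 days, so 30 − 8 = 22 days remain after November 8, 2012; 208 − 22 = 186 left.
December 2012 has 31 days: 186 − 31 = 155 left.
January 2013 has 31 days: 155 − 31 = 124 left.
February 2013 has 28 days (2013 is not a leap year): 124 − 28 = 96 left.
March 2013 has 31 days: 96 − 31 = 65 left.
April 2013 has 30 days: 65 − 30 = 35 left.
May 2013 has 31 days: 35 − 31 = 4 left.
4 days into June 2013 → June 4, 2013.
Adding 14 months from June 4, 2013:
month 6 + 14 = 20, which is month 8 of year 2014 → August 2014.
Day 4 is valid in August, giving August 4, 2014.
Counting forward 16 months from August 4, 2014:
month 8 + 16 = 24, which is month 12 of year 2015 → December 2015.
Day 4 is valid in December, giving December 4, 2015.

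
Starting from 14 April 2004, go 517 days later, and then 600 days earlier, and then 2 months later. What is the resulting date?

March 22, 2004

Advancing 517 days from April 14, 2004:
April has 30 days, so 30 − 14 = 16 days remain after April 14, 2004; 517 − 16 = 501 left.
May 2004 has 31 days: 501 − 31 = 470 left.
June 2004 has 30 days: 470 − 30 = 440 left.
July 2004 has 31 days: 440 − 31 = 409 left.
August 2004 has 31 days: 409 − 31 = 378 left.
September 2004 has 30 days: 378 − 30 = 348 left.
October 2004 has 31 days: 348 − 31 = 317 left.
November 2004 has 30 days: 317 − 30 = 287 left.
December 2004 has 31 days: 287 − 31 = 256 left.
January 2005 has 31 days: 256 − 31 = 225 left.
February 2005 has 28 days (2005 is not a leap year): 225 − 28 = 197 left.
March 2005 has 31 days: 197 − 31 = 166 left.
April 2005 has 30 days: 166 − 30 = 136 left.
May 2005 has 31 days: 136 − 31 = 105 left.
June 2005 has 30 days: 105 − 30 = 75 left.
July 2005 has 31 days: 75 − 31 = 44 left.
August 2005 has 31 days: 44 − 31 = 13 left.
13 days into September 2005 → September 13, 2005.
Going back 600 days from September 13, 2005:
Going back 13 days from September 13, 2005 reaches the end of the previous month; 600 − 13 = 587 left.
August 2005 has 31 days: 587 − 31 = 556 left.
July 2005 has 31 days: 556 − 31 = 525 left.
June 2005 has 30 days: 525 − 30 = 495 left.
May 2005 has 31 days: 495 − 31 = 464 left.
April 2005 has 30 days: 464 − 30 = 434 left.
March 2005 has 31 days: 434 − 31 = 403 left.
February 2005 has 28 days (2005 is not a leap year): 403 − 28 = 375 left.
January 2005 has 31 days: 375 − 31 = 344 left.
December 2004 has 31 days: 344 − 31 = 313 left.
November 2004 has 30 days: 313 − 30 = 283 left.
October 2004 has 31 days: 283 − 31 = 252 left.
September 2004 has 30 days: 252 − 30 = 222 left.
August 2004 has 31 days: 222 − 31 = 191 left.
July 2004 has 31 days: 191 − 31 = 160 left.
June 2004 has 30 days: 160 − 30 = 130 left.
May 2004 has 31 days: 130 − 31 = 99 left.
April 2004 has 30 days: 99 − 30 = 69 left.
March 2004 has 31 days: 69 − 31 = 38 left.
February 2004 has 29 days (2004 is a leap year): 38 − 29 = 9 left.
January 2004 has 31 days; 31 − 9 = 22 → January 22, 2004.
Counting forward 2 months from January 22, 2004:
month 1 + 2 = 3 → March 2004.
Day 22 is valid in March, giving March 22, 2004.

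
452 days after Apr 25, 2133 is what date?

Adding 452 days from April 25, 2133.
April has 30 days, so 30 − 25 = 5 days remain after April 25, 2133; 452 − 5 = 447 left.
May 2133 has 31 days: 447 − 31 = 416 left.
June 2133 has 30 days: 416 − 30 = 386 left.
July 2133 has 31 days: 386 − 31 = 355 left.
August 2133 has 31 days: 355 − 31 = 324 left.
September 2133 has 30 days: 324 − 30 = 294 left.
October 2133 has 31 days: 294 − 31 = 263 left.
November 2133 has 30 days: 263 − 30 = 233 left.
December 2133 has 31 days: 233 − 31 = 202 left.
January 2134 has 31 days: 202 − 31 = 171 left.
February 2134 has 28 days (2134 is not a leap year): 171 − 28 = 143 left.
March 2134 has 31 days: 143 − 31 = 112 left.
April 2134 has 30 days: 112 − 30 = 82 left.
May 2134 has 31 days: 82 − 31 = 51 left.
June 2134 has 30 days: 51 − 30 = 21 left.
21 days into July 2134 → July 21, 2134.

July 21, 2134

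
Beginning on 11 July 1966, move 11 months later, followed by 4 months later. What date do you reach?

October 11, 1967

Adding 11 months from July 11, 1966:
month 7 + 11 = 18, which is month 6 of year 1967 → June 1967.
Day 11 is valid in June, giving June 11, 1967.
Counting forward 4 months from June 11, 1967:
month 6 + 4 = 10 → October 1967.
Day 11 is valid in October, giving October 11, 1967.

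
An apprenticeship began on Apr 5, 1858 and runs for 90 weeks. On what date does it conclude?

Counting forward 90 weeks = 630 days from April 5, 1858.
April has 30 days, so 30 − 5 = 25 days remain after April 5, 1858; 630 − 25 = 605 left.
May 1858 has 31 days: 605 − 31 = 574 left.
June 1858 has 30 days: 574 − 30 = 544 left.
July 1858 has 31 days: 544 − 31 = 513 left.
August 1858 has 31 days: 513 − 31 = 482 left.
September 1858 has 30 days: 482 − 30 = 452 left.
October 1858 has 31 days: 452 − 31 = 421 left.
November 1858 has 30 days: 421 − 30 = 391 left.
December 1858 has 31 days: 391 − 31 = 360 left.
January 1859 has 31 days: 360 − 31 = 329 left.
February 1859 has 28 days (1859 is not a leap year): 329 − 28 = 301 left.
March 1859 has 31 days: 301 − 31 = 270 left.
April 1859 has 30 days: 270 − 30 = 240 left.
May 1859 has 31 days: 240 − 31 = 209 left.
June 1859 has 30 days: 209 − 30 = 179 left.
July 1859 has 31 days: 179 − 31 = 148 left.
August 1859 has 31 days: 148 − 31 = 117 left.
September 1859 has 30 days: 117 − 30 = 87 left.
October 1859 has 31 days: 87 − 31 = 56 left.
November 1859 has 30 days: 56 − 30 = 26 left.
26 days into December 1859 → December 26, 1859.

December 26, 1859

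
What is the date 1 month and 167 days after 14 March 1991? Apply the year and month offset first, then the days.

September 28, 1991

Adding 1 month and 167 days from March 14, 1991: first the month/year part, then the days.
month 3 + 1 = 4 → April 1991.
Day 14 is valid in April, giving April 14, 1991.
Now add 167 days from April 14, 1991.
April has 30 days, so 30 − 14 = 16 days remain after April 14, 1991; 167 − 16 = 151 left.
May 1991 has 31 days: 151 − 31 = 120 left.
June 1991 has 30 days: 120 − 30 = 90 left.
July 1991 has 31 days: 90 − 31 = 59 left.
August 1991 has 31 days: 59 − 31 = 28 left.
28 days into September 1991 → September 28, 1991.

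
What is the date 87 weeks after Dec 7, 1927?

August 7, 1929

Advancing 87 weeks = 609 days from December 7, 1927.
December has 31 days, so 31 − 7 = 24 days remain after December 7, 1927; 609 − 24 = 585 left.
January 1928 has 31 days: 585 − 31 = 554 left.
February 1928 has 29 days (1928 is a leap year): 554 − 29 = 525 left.
March 1928 has 31 days: 525 − 31 = 494 left.
April 1928 has 30 days: 494 − 30 = 464 left.
May 1928 has 31 days: 464 − 31 = 433 left.
June 1928 has 30 days: 433 − 30 = 403 left.
July 1928 has 31 days: 403 − 31 = 372 left.
August 1928 has 31 days: 372 − 31 = 341 left.
September 1928 has 30 days: 341 − 30 = 311 left.
October 1928 has 31 days: 311 − 31 = 280 left.
November 1928 has 30 days: 280 − 30 = 250 left.
December 1928 has 31 days: 250 − 31 = 219 left.
January 1929 has 31 days: 219 − 31 = 188 left.
February 1929 has 28 days (1929 is not a leap year): 188 − 28 = 160 left.
March 1929 has 31 days: 160 − 31 = 129 left.
April 1929 has 30 days: 129 − 30 = 99 left.
May 1929 has 31 days: 99 − 31 = 68 left.
June 1929 has 30 days: 68 − 30 = 38 left.
July 1929 has 31 days: 38 − 31 = 7 left.
7 days into August 1929 → August 7, 1929.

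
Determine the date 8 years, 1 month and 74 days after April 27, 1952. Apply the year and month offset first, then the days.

August 9, 1960

Adding 8 years, 1 month and 74 days from April 27, 1952: first the month/year part, then the days.
+8 years → 1960; month 4 + 1 = 5 → May 1960.
Day 27 is valid in May, giving May 27, 1960.
Now add 74 days from May 27, 1960.
May has 31 days, so 31 − 27 = 4 days remain after May 27, 1960; 74 − 4 = 70 left.
June 1960 has 30 days: 70 − 30 = 40 left.
July 1960 has 31 days: 40 − 31 = 9 left.
9 days into August 1960 → August 9, 1960.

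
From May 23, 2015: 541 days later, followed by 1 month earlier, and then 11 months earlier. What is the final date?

November 14, 2015

Adding 541 days from May 23, 2015:
May has 31 days, so 31 − 23 = 8 days remain after May 23, 2015; 541 − 8 = 533 left.
June 2015 has 30 days: 533 − 30 = 503 left.
July 2015 has 31 days: 503 − 31 = 472 left.
August 2015 has 31 days: 472 − 31 = 441 left.
September 2015 has 30 days: 441 − 30 = 411 left.
October 2015 has 31 days: 411 − 31 = 380 left.
November 2015 has 30 days: 380 − 30 = 350 left.
December 2015 has 31 days: 350 − 31 = 319 left.
January 2016 has 31 days: 319 − 31 = 288 left.
February 2016 has 29 days (2016 is a leap year): 288 − 29 = 259 left.
March 2016 has 31 days: 259 − 31 = 228 left.
April 2016 has 30 days: 228 − 30 = 198 left.
May 2016 has 31 days: 198 − 31 = 167 left.
June 2016 has 30 days: 167 − 30 = 137 left.
July 2016 has 31 days: 137 − 31 = 106 left.
August 2016 has 31 days: 106 − 31 = 75 left.
September 2016 has 30 days: 75 − 30 = 45 left.
October 2016 has 31 days: 45 − 31 = 14 left.
14 days into November 2016 → November 14, 2016.
Subtracting 1 month from November 14, 2016:
month 11 − 1 = 10 → October 2016.
Day 14 is valid in October, giving October 14, 2016.
Counting back 11 months from October 14, 2016:
month 10 − 11 = -1, which is month 11 of year 2015 → November 2015.
Day 14 is valid in November, giving November 14, 2015.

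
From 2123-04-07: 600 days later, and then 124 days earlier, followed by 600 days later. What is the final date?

March 18, 2126

Advancing 600 days from April 7, 2123:
April has 30 days, so 30 − 7 = 23 days remain after April 7, 2123; 600 − 23 = 577 left.
May 2123 has 31 days: 577 − 31 = 546 left.
June 2123 has 30 days: 546 − 30 = 516 left.
July 2123 has 31 days: 516 − 31 = 485 left.
August 2123 has 31 days: 485 − 31 = 454 left.
September 2123 has 30 days: 454 − 30 = 424 left.
October 2123 has 31 days: 424 − 31 = 393 left.
November 2123 has 30 days: 393 − 30 = 363 left.
December 2123 has 31 days: 363 − 31 = 332 left.
January 2124 has 31 days: 332 − 31 = 301 left.
February 2124 has 29 days (2124 is a leap year): 301 − 29 = 272 left.
March 2124 has 31 days: 272 − 31 = 241 left.
April 2124 has 30 days: 241 − 30 = 211 left.
May 2124 has 31 days: 211 − 31 = 180 left.
June 2124 has 30 days: 180 − 30 = 150 left.
July 2124 has 31 days: 150 − 31 = 119 left.
August 2124 has 31 days: 119 − 31 = 88 left.
September 2124 has 30 days: 88 − 30 = 58 left.
October 2124 has 31 days: 58 − 31 = 27 left.
27 days into November 2124 → November 27, 2124.
Subtracting 124 days from November 27, 2124:
Going back 27 days from November 27, 2124 reaches the end of the previous month; 124 − 27 = 97 left.
October 2124 has 31 days: 97 − 31 = 66 left.
September 2124 has 30 days: 66 − 30 = 36 left.
August 2124 has 31 days: 36 − 31 = 5 left.
July 2124 has 31 days; 31 − 5 = 26 → July 26, 2124.
Counting forward 600 days from July 26, 2124:
July has 31 days, so 31 − 26 = 5 days remain after July 26, 2124; 600 − 5 = 595 left.
August 2124 has 31 days: 595 − 31 = 564 left.
September 2124 has 30 days: 564 − 30 = 534 left.
October 2124 has 31 days: 534 − 31 = 503 left.
November 2124 has 30 days: 503 − 30 = 473 left.
December 2124 has 31 days: 473 − 31 = 442 left.
January 2125 has 31 days: 442 − 31 = 411 left.
February 2125 has 28 days (2125 is not a leap year): 411 − 28 = 383 left.
March 2125 has 31 days: 383 − 31 = 352 left.
April 2125 has 30 days: 352 − 30 = 322 left.
May 2125 has 31 days: 322 − 31 = 291 left.
June 2125 has 30 days: 291 − 30 = 261 left.
July 2125 has 31 days: 261 − 31 = 230 left.
August 2125 has 31 days: 230 − 31 = 199 left.
September 2125 has 30 days: 199 − 30 = 169 left.
October 2125 has 31 days: 169 − 31 = 138 left.
November 2125 has 30 days: 138 − 30 = 108 left.
December 2125 has 31 days: 108 − 31 = 77 left.
January 2126 has 31 days: 77 − 31 = 46 left.
February 2126 has 28 days (2126 is not a leap year): 46 − 28 = 18 left.
18 days into March 2126 → March 18, 2126.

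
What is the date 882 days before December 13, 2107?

Subtracting 882 days from December 13, 2107.
Going back 13 days from December 13, 2107 reaches the end of the previous month; 882 − 13 = 869 left.
November 2107 has 30 days: 869 − 30 = 839 left.
October 2107 has 31 days: 839 − 31 = 808 left.
September 2107 has 30 days: 808 − 30 = 778 left.
August 2107 has 31 days: 778 − 31 = 747 left.
July 2107 has 31 days: 747 − 31 = 716 left.
June 2107 has 30 days: 716 − 30 = 686 left.
May 2107 has 31 days: 686 − 31 = 655 left.
April 2107 has 30 days: 655 − 30 = 625 left.
March 2107 has 31 days: 625 − 31 = 594 left.
February 2107 has 28 days (2107 is not a leap year): 594 − 28 = 566 left.
January 2107 has 31 days: 566 − 31 = 535 left.
December 2106 has 31 days: 535 − 31 = 504 left.
November 2106 has 30 days: 504 − 30 = 474 left.
October 2106 has 31 days: 474 − 31 = 443 left.
September 2106 has 30 days: 443 − 30 = 413 left.
August 2106 has 31 days: 413 − 31 = 382 left.
July 2106 has 31 days: 382 − 31 = 351 left.
June 2106 has 30 days: 351 − 30 = 321 left.
May 2106 has 31 days: 321 − 31 = 290 left.
April 2106 has 30 days: 290 − 30 = 260 left.
March 2106 has 31 days: 260 − 31 = 229 left.
February 2106 has 28 days (2106 is not a leap year): 229 − 28 = 201 left.
January 2106 has 31 days: 201 − 31 = 170 left.
December 2105 has 31 days: 170 − 31 = 139 left.
November 2105 has 30 days: 139 − 30 = 109 left.
October 2105 has 31 days: 109 − 31 = 78 left.
September 2105 has 30 days: 78 − 30 = 48 left.
August 2105 has 31 days: 48 − 31 = 17 left.
July 2105 has 31 days; 31 − 17 = 14 → July 14, 2105.

July 14, 2105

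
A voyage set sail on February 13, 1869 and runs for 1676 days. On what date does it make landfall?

Counting forward 1676 days from February 13, 1869.
February has 28 days, so 28 − 13 = 15 days remain after February 13, 1869; 1676 − 15 = 1661 left.
March 1869 has 31 days: 1661 − 31 = 1630 left.
April 1869 has 30 days: 1630 − 30 = 1600 left.
May 1869 has 31 days: 1600 − 31 = 1569 left.
June 1869 has 30 days: 1569 − 30 = 1539 left.
July 1869 has 31 days: 1539 − 31 = 1508 left.
August 1869 has 31 days: 1508 − 31 = 1477 left.
September 1869 has 30 days: 1477 − 30 = 1447 left.
October 1869 has 31 days: 1447 − 31 = 1416 left.
November 1869 has 30 days: 1416 − 30 = 1386 left.
December 1869 has 31 days: 1386 − 31 = 1355 left.
January 1870 has 31 days: 1355 − 31 = 1324 left.
February 1870 has 28 days (1870 is not a leap year): 1324 − 28 = 1296 left.
March 1870 has 31 days: 1296 − 31 = 1265 left.
April 1870 has 30 days: 1265 − 30 = 1235 left.
May 1870 has 31 days: 1235 − 31 = 1204 left.
June 1870 has 30 days: 1204 − 30 = 1174 left.
July 1870 has 31 days: 1174 − 31 = 1143 left.
August 1870 has 31 days: 1143 − 31 = 1112 left.
September 1870 has 30 days: 1112 − 30 = 1082 left.
October 1870 has 31 days: 1082 − 31 = 1051 left.
November 1870 has 30 days: 1051 − 30 = 1021 left.
December 1870 has 31 days: 1021 − 31 = 990 left.
January 1871 has 31 days: 990 − 31 = 959 left.
February 1871 has 28 days (1871 is not a leap year): 959 − 28 = 931 left.
March 1871 has 31 days: 931 − 31 = 900 left.
April 1871 has 30 days: 900 − 30 = 870 left.
May 1871 has 31 days: 870 − 31 = 839 left.
June 1871 has 30 days: 839 − 30 = 809 left.
July 1871 has 31 days: 809 − 31 = 778 left.
August 1871 has 31 days: 778 − 31 = 747 left.
September 1871 has 30 days: 747 − 30 = 717 left.
October 1871 has 31 days: 717 − 31 = 686 left.
November 1871 has 30 days: 686 − 30 = 656 left.
December 1871 has 31 days: 656 − 31 = 625 left.
January 1872 has 31 days: 625 − 31 = 594 left.
February 1872 has 29 days (1872 is a leap year): 594 − 29 = 565 left.
March 1872 has 31 days: 565 − 31 = 534 left.
April 1872 has 30 days: 534 − 30 = 504 left.
May 1872 has 31 days: 504 − 31 = 473 left.
June 1872 has 30 days: 473 − 30 = 443 left.
July 1872 has 31 days: 443 − 31 = 412 left.
August 1872 has 31 days: 412 − 31 = 381 left.
September 1872 has 30 days: 381 − 30 = 351 left.
October 1872 has 31 days: 351 − 31 = 320 left.
November 1872 has 30 days: 320 − 30 = 290 left.
December 1872 has 31 days: 290 − 31 = 259 left.
January 1873 has 31 days: 259 − 31 = 228 left.
February 1873 has 28 days (1873 is not a leap year): 228 − 28 = 200 left.
March 1873 has 31 days: 200 − 31 = 169 left.
April 1873 has 30 days: 169 − 30 = 139 left.
May 1873 has 31 days: 139 − 31 = 108 left.
June 1873 has 30 days: 108 − 30 = 78 left.
July 1873 has 31 days: 78 − 31 = 47 left.
August 1873 has 31 days: 47 − 31 = 16 left.
16 days into September 1873 → September 16, 1873.

September 16, 1873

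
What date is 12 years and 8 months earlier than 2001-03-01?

Going back 12 years and 8 months from March 1, 2001.
-12 years → 1989; month 3 − 8 = -5, which is month 7 of year 1988 → July 1988.
Day 1 is valid in July, giving July 1, 1988.

July 1, 1988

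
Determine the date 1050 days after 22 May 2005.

April 6, 2008

Advancing 1050 days from May 22, 2005.
May has 31 days, so 31 − 22 = 9 days remain after May 22, 2005; 1050 − 9 = 1041 left.
June 2005 has 30 days: 1041 − 30 = 1011 left.
July 2005 has 31 days: 1011 − 31 = 980 left.
August 2005 has 31 days: 980 − 31 = 949 left.
September 2005 has 30 days: 949 − 30 = 919 left.
October 2005 has 31 days: 919 − 31 = 888 left.
November 2005 has 30 days: 888 − 30 = 858 left.
December 2005 has 31 days: 858 − 31 = 827 left.
January 2006 has 31 days: 827 − 31 = 796 left.
February 2006 has 28 days (2006 is not a leap year): 796 − 28 = 768 left.
March 2006 has 31 days: 768 − 31 = 737 left.
April 2006 has 30 days: 737 − 30 = 707 left.
May 2006 has 31 days: 707 − 31 = 676 left.
June 2006 has 30 days: 676 − 30 = 646 left.
July 2006 has 31 days: 646 − 31 = 615 left.
August 2006 has 31 days: 615 − 31 = 584 left.
September 2006 has 30 days: 584 − 30 = 554 left.
October 2006 has 31 days: 554 − 31 = 523 left.
November 2006 has 30 days: 523 − 30 = 493 left.
December 2006 has 31 days: 493 − 31 = 462 left.
January 2007 has 31 days: 462 − 31 = 431 left.
February 2007 has 28 days (2007 is not a leap year): 431 − 28 = 403 left.
March 2007 has 31 days: 403 − 31 = 372 left.
April 2007 has 30 days: 372 − 30 = 342 left.
May 2007 has 31 days: 342 − 31 = 311 left.
June 2007 has 30 days: 311 − 30 = 281 left.
July 2007 has 31 days: 281 − 31 = 250 left.
August 2007 has 31 days: 250 − 31 = 219 left.
September 2007 has 30 days: 219 − 30 = 189 left.
October 2007 has 31 days: 189 − 31 = 158 left.
November 2007 has 30 days: 158 − 30 = 128 left.
December 2007 has 31 days: 128 − 31 = 97 left.
January 2008 has 31 days: 97 − 31 = 66 left.
February 2008 has 29 days (2008 is a leap year): 66 − 29 = 37 left.
March 2008 has 31 days: 37 − 31 = 6 left.
6 days into April 2008 → April 6, 2008.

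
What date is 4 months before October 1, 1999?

Counting back 4 months from October 1, 1999.
month 10 − 4 = 6 → June 1999.
Day 1 is valid in June, giving June 1, 1999.

June 1, 1999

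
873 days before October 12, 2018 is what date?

Subtracting 873 days from October 12, 2018.
Going back 12 days from October 12, 2018 reaches the end of the previous month; 873 − 12 = 861 left.
September 2018 has 30 days: 861 − 30 = 831 left.
August 2018 has 31 days: 831 − 31 = 800 left.
July 2018 has 31 days: 800 − 31 = 769 left.
June 2018 has 30 days: 769 − 30 = 739 left.
May 2018 has 31 days: 739 − 31 = 708 left.
April 2018 has 30 days: 708 − 30 = 678 left.
March 2018 has 31 days: 678 − 31 = 647 left.
February 2018 has 28 days (2018 is not a leap year): 647 − 28 = 619 left.
January 2018 has 31 days: 619 − 31 = 588 left.
December 2017 has 31 days: 588 − 31 = 557 left.
November 2017 has 30 days: 557 − 30 = 527 left.
October 2017 has 31 days: 527 − 31 = 496 left.
September 2017 has 30 days: 496 − 30 = 466 left.
August 2017 has 31 days: 466 − 31 = 435 left.
July 2017 has 31 days: 435 − 31 = 404 left.
June 2017 has 30 days: 404 − 30 = 374 left.
May 2017 has 31 days: 374 − 31 = 343 left.
April 2017 has 30 days: 343 − 30 = 313 left.
March 2017 has 31 days: 313 − 31 = 282 left.
February 2017 has 28 days (2017 is not a leap year): 282 − 28 = 254 left.
January 2017 has 31 days: 254 − 31 = 223 left.
December 2016 has 31 days: 223 − 31 = 192 left.
November 2016 has 30 days: 192 − 30 = 162 left.
October 2016 has 31 days: 162 − 31 = 131 left.
September 2016 has 30 days: 131 − 30 = 101 left.
August 2016 has 31 days: 101 − 31 = 70 left.
July 2016 has 31 days: 70 − 31 = 39 left.
June 2016 has 30 days: 39 − 30 = 9 left.
May 2016 has 31 days; 31 − 9 = 22 → May 22, 2016.

May 22, 2016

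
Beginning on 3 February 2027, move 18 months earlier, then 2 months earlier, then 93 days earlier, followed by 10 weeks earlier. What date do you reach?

Going back 18 months from February 3, 2027:
month 2 − 18 = -16, which is month 8 of year 2025 → August 2025.
Day 3 is valid in August, giving August 3, 2025.
Counting back 2 months from August 3, 2025:
month 8 − 2 = 6 → June 2025.
Day 3 is valid in June, giving June 3, 2025.
Subtracting 93 days from June 3, 2025:
Going back 3 days from June 3, 2025 reaches the end of the previous month; 93 − 3 = 90 left.
May 2025 has 31 days: 90 − 31 = 59 left.
April 2025 has 30 days: 59 − 30 = 29 left.
March 2025 has 31 days; 31 − 29 = 2 → March 2, 2025.
Going back 10 weeks (= 70 days) from March 2, 2025:
Going back 2 days from March 2, 2025 reaches the end of the previous month; 70 − 2 = 68 left.
February 2025 has 28 days (2025 is not a leap year): 68 − 28 = 40 left.
January 2025 has 31 days: 40 − 31 = 9 left.
December 2024 has 31 days; 31 − 9 = 22 → December 22, 2024.

December 22, 2024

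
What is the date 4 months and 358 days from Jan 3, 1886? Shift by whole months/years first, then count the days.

Counting forward 4 months and 358 days from January 3, 1886: first the month/year part, then the days.
month 1 + 4 = 5 → May 1886.
Day 3 is valid in May, giving May 3, 1886.
Now add 358 days from May 3, 1886.
May has 31 days, so 31 − 3 = 28 days remain after May 3, 1886; 358 − 28 = 330 left.
June 1886 has 30 days: 330 − 30 = 300 left.
July 1886 has 31 days: 300 − 31 = 269 left.
August 1886 has 31 days: 269 − 31 = 238 left.
September 1886 has 30 days: 238 − 30 = 208 left.
October 1886 has 31 days: 208 − 31 = 177 left.
November 1886 has 30 days: 177 − 30 = 147 left.
December 1886 has 31 days: 147 − 31 = 116 left.
January 1887 has 31 days: 116 − 31 = 85 left.
February 1887 has 28 days (1887 is not a leap year): 85 − 28 = 57 left.
March 1887 has 31 days: 57 − 31 = 26 left.
26 days into April 1887 → April 26, 1887.

April 26, 1887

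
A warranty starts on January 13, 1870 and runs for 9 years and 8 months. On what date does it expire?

September 13, 1879

Adding 9 years and 8 months from January 13, 1870.
+9 years → 1879; month 1 + 8 = 9 → September 1879.
Day 13 is valid in September, giving September 13, 1879.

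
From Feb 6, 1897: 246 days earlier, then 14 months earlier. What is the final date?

April 5, 1895

Counting back 246 days from February 6, 1897:
Going back 6 days from February 6, 1897 reaches the end of the previous month; 246 − 6 = 240 left.
January 1897 has 31 days: 240 − 31 = 209 left.
December 1896 has 31 days: 209 − 31 = 178 left.
November 1896 has 30 days: 178 − 30 = 148 left.
October 1896 has 31 days: 148 − 31 = 117 left.
September 1896 has 30 days: 117 − 30 = 87 left.
August 1896 has 31 days: 87 − 31 = 56 left.
July 1896 has 31 days: 56 − 31 = 25 left.
June 1896 has 30 days; 30 − 25 = 5 → June 5, 1896.
Counting back 14 months from June 5, 1896:
month 6 − 14 = -8, which is month 4 of year 1895 → April 1895.
Day 5 is valid in April, giving April 5, 1895.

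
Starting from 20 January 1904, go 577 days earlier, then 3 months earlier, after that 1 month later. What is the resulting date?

April 22, 1902

Going back 577 days from January 20, 1904:
Going back 20 days from January 20, 1904 reaches the end of the previous month; 577 − 20 = 557 left.
December 1903 has 31 days: 557 − 31 = 526 left.
November 1903 has 30 days: 526 − 30 = 496 left.
October 1903 has 31 days: 496 − 31 = 465 left.
September 1903 has 30 days: 465 − 30 = 435 left.
August 1903 has 31 days: 435 − 31 = 404 left.
July 1903 has 31 days: 404 − 31 = 373 left.
June 1903 has 30 days: 373 − 30 = 343 left.
May 1903 has 31 days: 343 − 31 = 312 left.
April 1903 has 30 days: 312 − 30 = 282 left.
March 1903 has 31 days: 282 − 31 = 251 left.
February 1903 has 28 days (1903 is not a leap year): 251 − 28 = 223 left.
January 1903 has 31 days: 223 − 31 = 192 left.
December 1902 has 31 days: 192 − 31 = 161 left.
November 1902 has 30 days: 161 − 30 = 131 left.
October 1902 has 31 days: 131 − 31 = 100 left.
September 1902 has 30 days: 100 − 30 = 70 left.
August 1902 has 31 days: 70 − 31 = 39 left.
July 1902 has 31 days: 39 − 31 = 8 left.
June 1902 has 30 days; 30 − 8 = 22 → June 22, 1902.
Counting back 3 months from June 22, 1902:
month 6 − 3 = 3 → March 1902.
Day 22 is valid in March, giving March 22, 1902.
Advancing 1 month from March 22, 1902:
month 3 + 1 = 4 → April 1902.
Day 22 is valid in April, giving April 22, 1902.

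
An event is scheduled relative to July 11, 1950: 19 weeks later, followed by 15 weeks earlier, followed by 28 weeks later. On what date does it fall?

Adding 19 weeks (= 133 days) from July 11, 1950:
July has 31 days, so 31 − 11 = 20 days remain after July 11, 1950; 133 − 20 = 113 left.
August 1950 has 31 days: 113 − 31 = 82 left.
September 1950 has 30 days: 82 − 30 = 52 left.
October 1950 has 31 days: 52 − 31 = 21 left.
21 days into November 1950 → November 21, 1950.
Going back 15 weeks (= 105 days) from November 21, 1950:
Going back 21 days from November 21, 1950 reaches the end of the previous month; 105 − 21 = 84 left.
October 1950 has 31 days: 84 − 31 = 53 left.
September 1950 has 30 days: 53 − 30 = 23 left.
August 1950 has 31 days; 31 − 23 = 8 → August 8, 1950.
Advancing 28 weeks (= 196 days) from August 8, 1950:
August has 31 days, so 31 − 8 = 23 days remain after August 8, 1950; 196 − 23 = 173 left.
September 1950 has 30 days: 173 − 30 = 143 left.
October 1950 has 31 days: 143 − 31 = 112 left.
November 1950 has 30 days: 112 − 30 = 82 left.
December 1950 has 31 days: 82 − 31 = 51 left.
January 1951 has 31 days: 51 − 31 = 20 left.
20 days into February 1951 → February 20, 1951.

February 20, 1951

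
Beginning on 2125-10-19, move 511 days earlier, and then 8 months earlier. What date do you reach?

Counting back 511 days from October 19, 2125:
Going back 19 days from October 19, 2125 reaches the end of the previous month; 511 − 19 = 492 left.
September 2125 has 30 days: 492 − 30 = 462 left.
August 2125 has 31 days: 462 − 31 = 431 left.
July 2125 has 31 days: 431 − 31 = 400 left.
June 2125 has 30 days: 400 − 30 = 370 left.
May 2125 has 31 days: 370 − 31 = 339 left.
April 2125 has 30 days: 339 − 30 = 309 left.
March 2125 has 31 days: 309 − 31 = 278 left.
February 2125 has 28 days (2125 is not a leap year): 278 − 28 = 250 left.
January 2125 has 31 days: 250 − 31 = 219 left.
December 2124 has 31 days: 219 − 31 = 188 left.
November 2124 has 30 days: 188 − 30 = 158 left.
October 2124 has 31 days: 158 − 31 = 127 left.
September 2124 has 30 days: 127 − 30 = 97 left.
August 2124 has 31 days: 97 − 31 = 66 left.
July 2124 has 31 days: 66 − 31 = 35 left.
June 2124 has 30 days: 35 − 30 = 5 left.
May 2124 has 31 days; 31 − 5 = 26 → May 26, 2124.
Subtracting 8 months from May 26, 2124:
month 5 − 8 = -3, which is month 9 of year 2123 → September 2123.
Day 26 is valid in September, giving September 26, 2123.

September 26, 2123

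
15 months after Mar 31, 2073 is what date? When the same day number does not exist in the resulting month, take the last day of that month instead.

Advancing 15 months from March 31, 2073.
month 3 + 15 = 18, which is month 6 of year 2074 → June 2074.
June 2074 has only 30 days and the start was day 31, so the date clamps to June 30, 2074.

June 30, 2074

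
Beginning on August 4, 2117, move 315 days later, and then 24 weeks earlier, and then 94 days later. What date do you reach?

Counting forward 315 days from August 4, 2117:
August has 31 days, so 31 − 4 = 27 days remain after August 4, 2117; 315 − 27 = 288 left.
September 2117 has 30 days: 288 − 30 = 258 left.
October 2117 has 31 days: 258 − 31 = 227 left.
November 2117 has 30 days: 227 − 30 = 197 left.
December 2117 has 31 days: 197 − 31 = 166 left.
January 2118 has 31 days: 166 − 31 = 135 left.
February 2118 has 28 days (2118 is not a leap year): 135 − 28 = 107 left.
March 2118 has 31 days: 107 − 31 = 76 left.
April 2118 has 30 days: 76 − 30 = 46 left.
May 2118 has 31 days: 46 − 31 = 15 left.
15 days into June 2118 → June 15, 2118.
Counting back 24 weeks (= 168 days) from June 15, 2118:
Going back 15 days from June 15, 2118 reaches the end of the previous month; 168 − 15 = 153 left.
May 2118 has 31 days: 153 − 31 = 122 left.
April 2118 has 30 days: 122 − 30 = 92 left.
March 2118 has 31 days: 92 − 31 = 61 left.
February 2118 has 28 days (2118 is not a leap year): 61 − 28 = 33 left.
January 2118 has 31 days: 33 − 31 = 2 left.
December 2117 has 31 days; 31 − 2 = 29 → December 29, 2117.
Advancing 94 days from December 29, 2117:
December has 31 days, so 31 − 29 = 2 days remain after December 29, 2117; 94 − 2 = 92 left.
January 2118 has 31 days: 92 − 31 = 61 left.
February 2118 has 28 days (2118 is not a leap year): 61 − 28 = 33 left.
March 2118 has 31 days: 33 − 31 = 2 left.
2 days into April 2118 → April 2, 2118.

April 2, 2118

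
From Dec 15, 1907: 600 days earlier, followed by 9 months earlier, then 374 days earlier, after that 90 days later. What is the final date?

October 13, 1904

Counting back 600 days from December 15, 1907:
Going back 15 days from December 15, 1907 reaches the end of the previous month; 600 − 15 = 585 left.
November 1907 has 30 days: 585 − 30 = 555 left.
October 1907 has 31 days: 555 − 31 = 524 left.
September 1907 has 30 days: 524 − 30 = 494 left.
August 1907 has 31 days: 494 − 31 = 463 left.
July 1907 has 31 days: 463 − 31 = 432 left.
June 1907 has 30 days: 432 − 30 = 402 left.
May 1907 has 31 days: 402 − 31 = 371 left.
April 1907 has 30 days: 371 − 30 = 341 left.
March 1907 has 31 days: 341 − 31 = 310 left.
February 1907 has 28 days (1907 is not a leap year): 310 − 28 = 282 left.
January 1907 has 31 days: 282 − 31 = 251 left.
December 1906 has 31 days: 251 − 31 = 220 left.
November 1906 has 30 days: 220 − 30 = 190 left.
October 1906 has 31 days: 190 − 31 = 159 left.
September 1906 has 30 days: 159 − 30 = 129 left.
August 1906 has 31 days: 129 − 31 = 98 left.
July 1906 has 31 days: 98 − 31 = 67 left.
June 1906 has 30 days: 67 − 30 = 37 left.
May 1906 has 31 days: 37 − 31 = 6 left.
April 1906 has 30 days; 30 − 6 = 24 → April 24, 1906.
Going back 9 months from April 24, 1906:
month 4 − 9 = -5, which is month 7 of year 1905 → July 1905.
Day 24 is valid in July, giving July 24, 1905.
Subtracting 374 days from July 24, 1905:
Going back 24 days from July 24, 1905 reaches the end of the previous month; 374 − 24 = 350 left.
June 1905 has 30 days: 350 − 30 = 320 left.
May 1905 has 31 days: 320 − 31 = 289 left.
April 1905 has 30 days: 289 − 30 = 259 left.
March 1905 has 31 days: 259 − 31 = 228 left.
February 1905 has 28 days (1905 is not a leap year): 228 − 28 = 200 left.
January 1905 has 31 days: 200 − 31 = 169 left.
December 1904 has 31 days: 169 − 31 = 138 left.
November 1904 has 30 days: 138 − 30 = 108 left.
October 1904 has 31 days: 108 − 31 = 77 left.
September 1904 has 30 days: 77 − 30 = 47 left.
August 1904 has 31 days: 47 − 31 = 16 left.
July 1904 has 31 days; 31 − 16 = 15 → July 15, 1904.
Advancing 90 days from July 15, 1904:
July has 31 days, so 31 − 15 = 16 days remain after July 15, 1904; 90 − 16 = 74 left.
August 1904 has 31 days: 74 − 31 = 43 left.
September 1904 has 30 days: 43 − 30 = 13 left.
13 days into October 1904 → October 13, 1904.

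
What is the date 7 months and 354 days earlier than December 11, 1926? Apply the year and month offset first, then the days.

May 22, 1925

Going back 7 months and 354 days from December 11, 1926: first the month/year part, then the days.
month 12 − 7 = 5 → May 1926.
Day 11 is valid in May, giving May 11, 1926.
Now subtract 354 days from May 11, 1926.
Going back 11 days from May 11, 1926 reaches the end of the previous month; 354 − 11 = 343 left.
April 1926 has 30 days: 343 − 30 = 313 left.
March 1926 has 31 days: 313 − 31 = 282 left.
February 1926 has 28 days (1926 is not a leap year): 282 − 28 = 254 left.
January 1926 has 31 days: 254 − 31 = 223 left.
December 1925 has 31 days: 223 − 31 = 192 left.
November 1925 has 30 days: 192 − 30 = 162 left.
October 1925 has 31 days: 162 − 31 = 131 left.
September 1925 has 30 days: 131 − 30 = 101 left.
August 1925 has 31 days: 101 − 31 = 70 left.
July 1925 has 31 days: 70 − 31 = 39 left.
June 1925 has 30 days: 39 − 30 = 9 left.
May 1925 has 31 days; 31 − 9 = 22 → May 22, 1925.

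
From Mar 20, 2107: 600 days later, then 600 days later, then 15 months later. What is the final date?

Advancing 600 days from March 20, 2107:
March has 31 days, so 31 − 20 = 11 days remain after March 20, 2107; 600 − 11 = 589 left.
April 2107 has 30 days: 589 − 30 = 559 left.
May 2107 has 31 days: 559 − 31 = 528 left.
June 2107 has 30 days: 528 − 30 = 498 left.
July 2107 has 31 days: 498 − 31 = 467 left.
August 2107 has 31 days: 467 − 31 = 436 left.
September 2107 has 30 days: 436 − 30 = 406 left.
October 2107 has 31 days: 406 − 31 = 375 left.
November 2107 has 30 days: 375 − 30 = 345 left.
December 2107 has 31 days: 345 − 31 = 314 left.
January 2108 has 31 days: 314 − 31 = 283 left.
February 2108 has 29 days (2108 is a leap year): 283 − 29 = 254 left.
March 2108 has 31 days: 254 − 31 = 223 left.
April 2108 has 30 days: 223 − 30 = 193 left.
May 2108 has 31 days: 193 − 31 = 162 left.
June 2108 has 30 days: 162 − 30 = 132 left.
July 2108 has 31 days: 132 − 31 = 101 left.
August 2108 has 31 days: 101 − 31 = 70 left.
September 2108 has 30 days: 70 − 30 = 40 left.
October 2108 has 31 days: 40 − 31 = 9 left.
9 days into November 2108 → November 9, 2108.
Counting forward 600 days from November 9, 2108:
November has 30 days, so 30 − 9 = 21 days remain after November 9, 2108; 600 − 21 = 579 left.
December 2108 has 31 days: 579 − 31 = 548 left.
January 2109 has 31 days: 548 − 31 = 517 left.
February 2109 has 28 days (2109 is not a leap year): 517 − 28 = 489 left.
March 2109 has 31 days: 489 − 31 = 458 left.
April 2109 has 30 days: 458 − 30 = 428 left.
May 2109 has 31 days: 428 − 31 = 397 left.
June 2109 has 30 days: 397 − 30 = 367 left.
July 2109 has 31 days: 367 − 31 = 336 left.
August 2109 has 31 days: 336 − 31 = 305 left.
September 2109 has 30 days: 305 − 30 = 275 left.
October 2109 has 31 days: 275 − 31 = 244 left.
November 2109 has 30 days: 244 − 30 = 214 left.
December 2109 has 31 days: 214 − 31 = 183 left.
January 2110 has 31 days: 183 − 31 = 152 left.
February 2110 has 28 days (2110 is not a leap year): 152 − 28 = 124 left.
March 2110 has 31 days: 124 − 31 = 93 left.
April 2110 has 30 days: 93 − 30 = 63 left.
May 2110 has 31 days: 63 − 31 = 32 left.
June 2110 has 30 days: 32 − 30 = 2 left.
2 days into July 2110 → July 2, 2110.
Adding 15 months from July 2, 2110:
month 7 + 15 = 22, which is month 10 of year 2111 → October 2111.
Day 2 is valid in October, giving October 2, 2111.

October 2, 2111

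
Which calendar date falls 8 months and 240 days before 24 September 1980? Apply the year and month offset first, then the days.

May 29, 1979

Counting back 8 months and 240 days from September 24, 1980: first the month/year part, then the days.
month 9 − 8 = 1 → January 1980.
Day 24 is valid in January, giving January 24, 1980.
Now subtract 240 days from January 24, 1980.
Going back 24 days from January 24, 1980 reaches the end of the previous month; 240 − 24 = 216 left.
December 1979 has 31 days: 216 − 31 = 185 left.
November 1979 has 30 days: 185 − 30 = 155 left.
October 1979 has 31 days: 155 − 31 = 124 left.
September 1979 has 30 days: 124 − 30 = 94 left.
August 1979 has 31 days: 94 − 31 = 63 left.
July 1979 has 31 days: 63 − 31 = 32 left.
June 1979 has 30 days: 32 − 30 = 2 left.
May 1979 has 31 days; 31 − 2 = 29 → May 29, 1979.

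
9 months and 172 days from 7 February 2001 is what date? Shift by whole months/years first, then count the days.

Counting forward 9 months and 172 days from February 7, 2001: first the month/year part, then the days.
month 2 + 9 = 11 → November 2001.
Day 7 is valid in November, giving November 7, 2001.
Now add 172 days from November 7, 2001.
November has 30 days, so 30 − 7 = 23 days remain after November 7, 2001; 172 − 23 = 149 left.
December 2001 has 31 days: 149 − 31 = 118 left.
January 2002 has 31 days: 118 − 31 = 87 left.
February 2002 has 28 days (2002 is not a leap year): 87 − 28 = 59 left.
March 2002 has 31 days: 59 − 31 = 28 left.
28 days into April 2002 → April 28, 2002.

April 28, 2002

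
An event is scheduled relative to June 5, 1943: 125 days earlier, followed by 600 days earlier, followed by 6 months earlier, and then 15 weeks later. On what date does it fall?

March 25, 1941

Counting back 125 days from June 5, 1943:
Going back 5 days from June 5, 1943 reaches the end of the previous month; 125 − 5 = 120 left.
May 1943 has 31 days: 120 − 31 = 89 left.
April 1943 has 30 days: 89 − 30 = 59 left.
March 1943 has 31 days: 59 − 31 = 28 left.
February 1943 has 28 days (1943 is not a leap year): 28 − 28 = 0 left.
January 1943 has 31 days; 31 − 0 = 31 → January 31, 1943.
Going back 600 days from January 31, 1943:
Going back 31 days from January 31, 1943 reaches the end of the previous month; 600 − 31 = 569 left.
December 1942 has 31 days: 569 − 31 = 538 left.
November 1942 has 30 days: 538 − 30 = 508 left.
October 1942 has 31 days: 508 − 31 = 477 left.
September 1942 has 30 days: 477 − 30 = 447 left.
August 1942 has 31 days: 447 − 31 = 416 left.
July 1942 has 31 days: 416 − 31 = 385 left.
June 1942 has 30 days: 385 − 30 = 355 left.
May 1942 has 31 days: 355 − 31 = 324 left.
April 1942 has 30 days: 324 − 30 = 294 left.
March 1942 has 31 days: 294 − 31 = 263 left.
February 1942 has 28 days (1942 is not a leap year): 263 − 28 = 235 left.
January 1942 has 31 days: 235 − 31 = 204 left.
December 1941 has 31 days: 204 − 31 = 173 left.
November 1941 has 30 days: 173 − 30 = 143 left.
October 1941 has 31 days: 143 − 31 = 112 left.
September 1941 has 30 days: 112 − 30 = 82 left.
August 1941 has 31 days: 82 − 31 = 51 left.
July 1941 has 31 days: 51 − 31 = 20 left.
June 1941 has 30 days; 30 − 20 = 10 → June 10, 1941.
Subtracting 6 months from June 10, 1941:
month 6 − 6 = 0, which is month 12 of year 1940 → December 1940.
Day 10 is valid in December, giving December 10, 1940.
Advancing 15 weeks (= 105 days) from December 10, 1940:
December has 31 days, so 31 − 10 = 21 days remain after December 10, 1940; 105 − 21 = 84 left.
January 1941 has 31 days: 84 − 31 = 53 left.
February 1941 has 28 days (1941 is not a leap year): 53 − 28 = 25 left.
25 days into March 1941 → March 25, 1941.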